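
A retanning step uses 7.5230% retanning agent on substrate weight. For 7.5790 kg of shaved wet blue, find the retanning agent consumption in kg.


Formula: Retan = substrate * pct / 100
Substituting: Retan = 7.5790 * 7.5230 / 100
Result: 0.5702 kg


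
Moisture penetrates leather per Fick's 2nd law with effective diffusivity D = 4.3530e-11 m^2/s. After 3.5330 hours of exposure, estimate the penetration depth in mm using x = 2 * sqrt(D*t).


t = 3.5330 hr * 3600 = 12718.8000 s
D * t = 4.3530e-11 * 12718.8000 = 5.5365e-07
x = 2 * sqrt(D*t) = 2 * sqrt(5.5365e-07) = 0.00148815 m = 1.4882 mm


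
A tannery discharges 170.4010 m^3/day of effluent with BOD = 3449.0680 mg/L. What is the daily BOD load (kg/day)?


Formula: BOD_load = volume * conc / 1000
Substituting: BOD_load = 170.4010 * 3449.0680 / 1000
Result: 587.7246 kg/day


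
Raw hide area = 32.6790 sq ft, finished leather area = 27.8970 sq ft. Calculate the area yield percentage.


Formula: Yield = finished / raw * 100
Substituting: Yield = 27.8970 / 32.6790 * 100
Result: 85.3667 %


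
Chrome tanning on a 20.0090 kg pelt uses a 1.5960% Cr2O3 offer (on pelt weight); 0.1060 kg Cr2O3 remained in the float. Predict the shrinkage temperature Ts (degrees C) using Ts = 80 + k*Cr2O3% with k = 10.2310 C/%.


Offered = pelt * offer_pct / 100 = 20.0090 * 1.5960 / 100 = 0.3193 kg
Uptake = offered - residual = 0.3193 - 0.1060 = 0.2133 kg
Cr2O3% on pelt = uptake / pelt * 100 = 0.2133 / 20.0090 * 100 = 1.0662 %
Ts = 80 + k * Cr2O3% = 80 + 10.2310 * 1.0662 = 90.9087 C


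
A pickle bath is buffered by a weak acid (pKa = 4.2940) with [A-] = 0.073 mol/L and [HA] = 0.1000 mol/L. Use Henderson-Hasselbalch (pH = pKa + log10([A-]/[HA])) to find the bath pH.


ratio = [A-] / [HA] = 0.073 / 0.1000 = 0.7300
log10(ratio) = -0.1367
pH = pKa + log10(ratio) = 4.2940 - 0.1367 = 4.1573


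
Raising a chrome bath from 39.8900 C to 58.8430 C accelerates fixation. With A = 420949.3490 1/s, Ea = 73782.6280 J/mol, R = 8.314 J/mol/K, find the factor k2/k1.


T1 = 39.8900 + 273.15 = 313.0400 K; T2 = 58.8430 + 273.15 = 331.9930 K
k1 = A * exp(-Ea/(R*T1)) = 420949.3490 * exp(-73782.6280/(8.314*313.0400)) = 2.0523e-07 1/s
k2 = A * exp(-Ea/(R*T2)) = 420949.3490 * exp(-73782.6280/(8.314*331.9930)) = 1.0354e-06 1/s
k2/k1 = 1.0354e-06 / 2.0523e-07 = 5.0452


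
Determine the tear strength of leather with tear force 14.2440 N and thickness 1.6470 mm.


Formula: Tear strength = force / thickness
Substituting: Tear strength = 14.2440 / 1.6470
Result: 8.6485 N/mm


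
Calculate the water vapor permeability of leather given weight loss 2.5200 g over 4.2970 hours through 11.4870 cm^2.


Formula: WVP = loss / (area * time)
Substituting: WVP = 2.5200 / (11.4870 * 4.2970)
Result: 0.0510539 g/(cm^2*hr)


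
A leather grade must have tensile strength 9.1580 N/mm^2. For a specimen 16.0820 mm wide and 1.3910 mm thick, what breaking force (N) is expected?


Formula: F = TS * w * t
Substituting: F = 9.1580 * 16.0820 * 1.3910
Result: 204.8650 N


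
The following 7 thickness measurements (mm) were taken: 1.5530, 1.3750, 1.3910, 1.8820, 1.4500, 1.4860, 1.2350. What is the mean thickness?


Formula: Average = sum / n
Substituting: Average = 10.3720 / 7
Result: 1.4817 mm


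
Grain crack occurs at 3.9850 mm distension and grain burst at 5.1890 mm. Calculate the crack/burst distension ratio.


Formula: Ratio = crack / burst
Substituting: Ratio = 3.9850 / 5.1890
Result: 0.7680


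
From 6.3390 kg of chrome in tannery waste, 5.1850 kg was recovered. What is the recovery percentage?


Formula: Recovery = recovered / input * 100
Substituting: Recovery = 5.1850 / 6.3390 * 100
Result: 81.7952 %


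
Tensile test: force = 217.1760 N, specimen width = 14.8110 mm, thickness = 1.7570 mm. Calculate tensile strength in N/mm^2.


Formula: TS = force / (width * thickness)
Substituting: TS = 217.1760 / (14.8110 * 1.7570)
Result: 8.3456 N/mm^2


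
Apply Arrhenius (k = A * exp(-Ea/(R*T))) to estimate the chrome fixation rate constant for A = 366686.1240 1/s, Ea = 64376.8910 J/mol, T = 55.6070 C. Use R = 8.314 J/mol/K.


T_K = T_C + 273.15 = 55.6070 + 273.15 = 328.7570 K
exponent = -Ea / (R * T_K) = -64376.8910 / (8.314 * 328.7570) = -23.5529
k = A * exp(exponent) = 366686.1240 * exp(-23.5529) = 2.1646e-05 1/s


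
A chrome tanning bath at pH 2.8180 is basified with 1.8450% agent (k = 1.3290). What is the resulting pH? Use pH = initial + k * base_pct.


Formula: pH_final = pH_initial + k * base_pct
Substituting: pH_final = 2.8180 + 1.3290 * 1.8450
Result: 5.2700


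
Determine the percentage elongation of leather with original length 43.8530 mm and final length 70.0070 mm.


Formula: Elongation = (Lf - L0) / L0 * 100
Substituting: Elongation = (70.0070 - 43.8530) / 43.8530 * 100
Result: 59.6402 %


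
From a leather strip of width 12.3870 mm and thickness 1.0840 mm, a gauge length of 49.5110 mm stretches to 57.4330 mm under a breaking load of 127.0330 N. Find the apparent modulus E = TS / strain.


TS = F / (w * t) = 127.0330 / (12.3870 * 1.0840) = 9.4607 N/mm^2
strain = (Lf - L0) / L0 = (57.4330 - 49.5110) / 49.5110 = 0.1600
E = TS / strain = 9.4607 / 0.1600 = 59.1273 N/mm^2


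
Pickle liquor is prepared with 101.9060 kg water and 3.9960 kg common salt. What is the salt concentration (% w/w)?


Formula: Conc = salt / (water + salt) * 100
Substituting: Conc = 3.9960 / (101.9060 + 3.9960) * 100
Result: 3.7733 %


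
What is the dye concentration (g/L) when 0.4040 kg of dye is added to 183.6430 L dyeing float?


Formula: Conc = dye_mass(kg) / volume(L) * 1000
Substituting: Conc = 0.4040 / 183.6430 * 1000
Result: 2.1999 g/L


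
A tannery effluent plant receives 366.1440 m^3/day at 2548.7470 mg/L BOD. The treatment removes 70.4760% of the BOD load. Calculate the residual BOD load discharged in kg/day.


Load_in = volume * conc / 1000 = 366.1440 * 2548.7470 / 1000 = 933.2084 kg/day
Removed = Load_in * eff / 100 = 933.2084 * 70.4760 / 100 = 657.6880 kg/day
Load_out = Load_in - Removed = 933.2084 - 657.6880 = 275.5205 kg/day


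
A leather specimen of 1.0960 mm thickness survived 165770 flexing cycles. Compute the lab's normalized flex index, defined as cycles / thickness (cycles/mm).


Formula: Index = cycles / thickness
Substituting: Index = 165770 / 1.0960
Result: 151250.0000 cycles/mm


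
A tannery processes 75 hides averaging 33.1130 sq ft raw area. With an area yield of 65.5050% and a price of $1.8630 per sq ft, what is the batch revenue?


Raw_total = N * avg_area = 75 * 33.1130 = 2483.4750 sq ft
Finished = Raw_total * yield / 100 = 2483.4750 * 65.5050 / 100 = 1626.8003 sq ft
Value = Finished * price = 1626.8003 * 1.8630 = 3030.7290 $


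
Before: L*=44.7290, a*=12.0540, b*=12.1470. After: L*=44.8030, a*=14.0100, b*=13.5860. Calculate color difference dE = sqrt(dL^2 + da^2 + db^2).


dL = 0.074, da = 1.9560, db = 1.4390
dE = sqrt(0.074^2 + 1.9560^2 + 1.4390^2) = 2.4294


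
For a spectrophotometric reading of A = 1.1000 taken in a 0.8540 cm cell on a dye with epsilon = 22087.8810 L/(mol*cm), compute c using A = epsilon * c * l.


Formula: c = A / (epsilon * l)
Substituting: c = 1.1000 / (22087.8810 * 0.8540)
Result: 5.8315e-05 mol/L


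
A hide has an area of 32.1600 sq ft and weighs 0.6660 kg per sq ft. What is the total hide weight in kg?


Formula: Weight = area * weight_per_sqft
Substituting: Weight = 32.1600 * 0.6660
Result: 21.4186 kg


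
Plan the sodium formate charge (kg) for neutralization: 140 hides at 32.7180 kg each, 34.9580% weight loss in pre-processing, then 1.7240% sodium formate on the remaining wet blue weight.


Total_raw = N * avg_wt = 140 * 32.7180 = 4580.5200 kg
Substrate = Total_raw * (1 - loss/100) = 4580.5200 * (1 - 34.9580/100) = 2979.2618 kg
Neutralizer = Substrate * pct / 100 = 2979.2618 * 1.7240 / 100 = 51.3625 kg


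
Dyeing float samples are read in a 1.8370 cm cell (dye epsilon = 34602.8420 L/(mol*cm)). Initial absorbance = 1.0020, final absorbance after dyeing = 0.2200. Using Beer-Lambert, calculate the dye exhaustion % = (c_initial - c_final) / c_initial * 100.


c_initial = A_i / (epsilon * l) = 1.0020 / (34602.8420 * 1.8370) = 1.5763e-05 mol/L
c_final = A_f / (epsilon * l) = 0.2200 / (34602.8420 * 1.8370) = 3.4610e-06 mol/L
Exhaustion = (c_initial - c_final) / c_initial * 100 = (1.5763e-05 - 3.4610e-06) / 1.5763e-05 * 100 = 78.0439 %


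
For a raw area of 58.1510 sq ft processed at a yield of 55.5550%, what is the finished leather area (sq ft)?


Formula: finished = raw * yield / 100
Substituting: finished = 58.1510 * 55.5550 / 100
Result: 32.3058 sq ft


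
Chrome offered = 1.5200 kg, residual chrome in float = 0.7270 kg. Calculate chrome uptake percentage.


Formula: Uptake = (offered - residual) / offered * 100
Substituting: Uptake = (1.5200 - 0.7270) / 1.5200 * 100
Result: 52.1711 %


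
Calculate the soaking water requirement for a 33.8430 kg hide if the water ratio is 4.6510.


Formula: Water = hide_weight * ratio
Substituting: Water = 33.8430 * 4.6510
Result: 157.4038 kg


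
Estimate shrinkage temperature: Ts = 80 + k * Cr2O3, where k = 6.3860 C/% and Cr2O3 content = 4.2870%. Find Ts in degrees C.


Formula: Ts = 80 + k * Cr2O3
Substituting: Ts = 80 + 6.3860 * 4.2870
Result: 107.3768 C


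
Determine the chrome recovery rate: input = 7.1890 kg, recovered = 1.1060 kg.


Formula: Recovery = recovered / input * 100
Substituting: Recovery = 1.1060 / 7.1890 * 100
Result: 15.3846 %


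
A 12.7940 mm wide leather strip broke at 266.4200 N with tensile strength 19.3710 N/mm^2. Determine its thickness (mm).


Formula: t = F / (TS * w)
Substituting: t = 266.4200 / (19.3710 * 12.7940)
Result: 1.0750 mm


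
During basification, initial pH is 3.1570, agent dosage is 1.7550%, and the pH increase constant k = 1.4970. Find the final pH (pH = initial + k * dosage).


Formula: pH_final = pH_initial + k * base_pct
Substituting: pH_final = 3.1570 + 1.4970 * 1.7550
Result: 5.7842


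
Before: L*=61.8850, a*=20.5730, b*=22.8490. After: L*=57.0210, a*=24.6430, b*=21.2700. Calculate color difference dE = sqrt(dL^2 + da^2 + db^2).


dL = -4.8640, da = 4.0700, db = -1.5790
dE = sqrt((-4.8640)^2 + 4.0700^2 + (-1.5790)^2) = 6.5358


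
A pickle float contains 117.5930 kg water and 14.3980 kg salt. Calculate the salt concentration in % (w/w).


Formula: Conc = salt / (water + salt) * 100
Substituting: Conc = 14.3980 / (117.5930 + 14.3980) * 100
Result: 10.9083 %


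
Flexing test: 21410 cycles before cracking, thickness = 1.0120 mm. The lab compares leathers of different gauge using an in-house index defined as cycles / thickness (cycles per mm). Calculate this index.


Formula: Index = cycles / thickness
Substituting: Index = 21410 / 1.0120
Result: 21156.1265 cycles/mm


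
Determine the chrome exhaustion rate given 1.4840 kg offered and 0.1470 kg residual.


Formula: Uptake = (offered - residual) / offered * 100
Substituting: Uptake = (1.4840 - 0.1470) / 1.4840 * 100
Result: 90.0943 %


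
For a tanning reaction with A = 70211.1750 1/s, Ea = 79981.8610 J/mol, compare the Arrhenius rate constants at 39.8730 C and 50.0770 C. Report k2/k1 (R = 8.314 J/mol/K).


T1 = 39.8730 + 273.15 = 313.0230 K; T2 = 50.0770 + 273.15 = 323.2270 K
k1 = A * exp(-Ea/(R*T1)) = 70211.1750 * exp(-79981.8610/(8.314*313.0230)) = 3.1566e-09 1/s
k2 = A * exp(-Ea/(R*T2)) = 70211.1750 * exp(-79981.8610/(8.314*323.2270)) = 8.3288e-09 1/s
k2/k1 = 8.3288e-09 / 3.1566e-09 = 2.6385


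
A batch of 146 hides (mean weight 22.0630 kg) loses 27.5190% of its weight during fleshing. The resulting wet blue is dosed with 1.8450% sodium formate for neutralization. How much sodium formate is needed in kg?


Total_raw = N * avg_wt = 146 * 22.0630 = 3221.1980 kg
Substrate = Total_raw * (1 - loss/100) = 3221.1980 * (1 - 27.5190/100) = 2334.7565 kg
Neutralizer = Substrate * pct / 100 = 2334.7565 * 1.8450 / 100 = 43.0763 kg


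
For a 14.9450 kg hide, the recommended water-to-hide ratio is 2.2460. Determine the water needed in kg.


Formula: Water = hide_weight * ratio
Substituting: Water = 14.9450 * 2.2460
Result: 33.5665 kg


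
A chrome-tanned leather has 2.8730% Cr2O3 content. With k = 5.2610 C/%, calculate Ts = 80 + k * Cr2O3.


Formula: Ts = 80 + k * Cr2O3
Substituting: Ts = 80 + 5.2610 * 2.8730
Result: 95.1149 C


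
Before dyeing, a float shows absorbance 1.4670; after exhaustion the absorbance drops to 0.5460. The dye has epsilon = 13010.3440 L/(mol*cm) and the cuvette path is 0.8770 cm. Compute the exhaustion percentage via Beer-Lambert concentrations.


c_initial = A_i / (epsilon * l) = 1.4670 / (13010.3440 * 0.8770) = 1.2857e-04 mol/L
c_final = A_f / (epsilon * l) = 0.5460 / (13010.3440 * 0.8770) = 4.7852e-05 mol/L
Exhaustion = (c_initial - c_final) / c_initial * 100 = (1.2857e-04 - 4.7852e-05) / 1.2857e-04 * 100 = 62.7812 %


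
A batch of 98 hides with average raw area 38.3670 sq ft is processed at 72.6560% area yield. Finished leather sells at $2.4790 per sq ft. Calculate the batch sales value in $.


Raw_total = N * avg_area = 98 * 38.3670 = 3759.9660 sq ft
Finished = Raw_total * yield / 100 = 3759.9660 * 72.6560 / 100 = 2731.8409 sq ft
Value = Finished * price = 2731.8409 * 2.4790 = 6772.2336 $


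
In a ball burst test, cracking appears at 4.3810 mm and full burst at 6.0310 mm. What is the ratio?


Formula: Ratio = crack / burst
Substituting: Ratio = 4.3810 / 6.0310
Result: 0.7264


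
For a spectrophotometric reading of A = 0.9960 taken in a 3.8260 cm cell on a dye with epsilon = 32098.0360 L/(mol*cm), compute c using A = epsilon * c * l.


Formula: c = A / (epsilon * l)
Substituting: c = 0.9960 / (32098.0360 * 3.8260)
Result: 8.1103e-06 mol/L


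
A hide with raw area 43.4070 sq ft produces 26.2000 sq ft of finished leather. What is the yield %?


Formula: Yield = finished / raw * 100
Substituting: Yield = 26.2000 / 43.4070 * 100
Result: 60.3589 %


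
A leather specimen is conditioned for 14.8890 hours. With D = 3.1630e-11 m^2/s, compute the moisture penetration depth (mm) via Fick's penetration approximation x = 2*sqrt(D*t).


t = 14.8890 hr * 3600 = 53600.4000 s
D * t = 3.1630e-11 * 53600.4000 = 1.6954e-06
x = 2 * sqrt(D*t) = 2 * sqrt(1.6954e-06) = 0.00260414 m = 2.6041 mm


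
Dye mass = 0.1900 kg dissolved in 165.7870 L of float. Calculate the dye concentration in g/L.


Formula: Conc = dye_mass(kg) / volume(L) * 1000
Substituting: Conc = 0.1900 / 165.7870 * 1000
Result: 1.1460 g/L


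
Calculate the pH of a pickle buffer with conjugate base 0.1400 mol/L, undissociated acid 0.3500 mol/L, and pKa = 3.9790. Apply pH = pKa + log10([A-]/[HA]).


ratio = [A-] / [HA] = 0.1400 / 0.3500 = 0.4000
log10(ratio) = -0.3979
pH = pKa + log10(ratio) = 3.9790 - 0.3979 = 3.5811


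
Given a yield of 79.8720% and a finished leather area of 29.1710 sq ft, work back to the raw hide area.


Formula: raw = finished * 100 / yield
Substituting: raw = 29.1710 * 100 / 79.8720
Result: 36.5222 sq ft


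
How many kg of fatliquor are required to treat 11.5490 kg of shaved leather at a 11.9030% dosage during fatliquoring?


Formula: Fat = substrate * pct / 100
Substituting: Fat = 11.5490 * 11.9030 / 100
Result: 1.3747 kg


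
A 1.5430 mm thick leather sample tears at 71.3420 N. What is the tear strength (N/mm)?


Formula: Tear strength = force / thickness
Substituting: Tear strength = 71.3420 / 1.5430
Result: 46.2359 N/mm


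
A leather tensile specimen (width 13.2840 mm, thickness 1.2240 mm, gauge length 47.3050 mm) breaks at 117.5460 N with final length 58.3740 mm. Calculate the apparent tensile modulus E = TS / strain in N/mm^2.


TS = F / (w * t) = 117.5460 / (13.2840 * 1.2240) = 7.2293 N/mm^2
strain = (Lf - L0) / L0 = (58.3740 - 47.3050) / 47.3050 = 0.2340
E = TS / strain = 7.2293 / 0.2340 = 30.8956 N/mm^2


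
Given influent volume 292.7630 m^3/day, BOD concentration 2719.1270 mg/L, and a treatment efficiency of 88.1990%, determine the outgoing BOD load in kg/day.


Load_in = volume * conc / 1000 = 292.7630 * 2719.1270 / 1000 = 796.0598 kg/day
Removed = Load_in * eff / 100 = 796.0598 * 88.1990 / 100 = 702.1168 kg/day
Load_out = Load_in - Removed = 796.0598 - 702.1168 = 93.9430 kg/day


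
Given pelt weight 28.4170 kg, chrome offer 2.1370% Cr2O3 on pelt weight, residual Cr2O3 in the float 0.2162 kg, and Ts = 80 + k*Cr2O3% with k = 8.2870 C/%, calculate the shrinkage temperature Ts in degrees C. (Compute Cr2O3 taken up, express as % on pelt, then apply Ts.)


Offered = pelt * offer_pct / 100 = 28.4170 * 2.1370 / 100 = 0.6073 kg
Uptake = offered - residual = 0.6073 - 0.2162 = 0.3911 kg
Cr2O3% on pelt = uptake / pelt * 100 = 0.3911 / 28.4170 * 100 = 1.3762 %
Ts = 80 + k * Cr2O3% = 80 + 8.2870 * 1.3762 = 91.4045 C


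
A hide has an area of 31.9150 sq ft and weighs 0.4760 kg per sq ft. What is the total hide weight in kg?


Formula: Weight = area * weight_per_sqft
Substituting: Weight = 31.9150 * 0.4760
Result: 15.1915 kg


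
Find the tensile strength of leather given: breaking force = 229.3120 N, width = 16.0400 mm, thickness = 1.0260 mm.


Formula: TS = force / (width * thickness)
Substituting: TS = 229.3120 / (16.0400 * 1.0260)
Result: 13.9340 N/mm^2


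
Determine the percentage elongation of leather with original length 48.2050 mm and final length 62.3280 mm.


Formula: Elongation = (Lf - L0) / L0 * 100
Substituting: Elongation = (62.3280 - 48.2050) / 48.2050 * 100
Result: 29.2978 %


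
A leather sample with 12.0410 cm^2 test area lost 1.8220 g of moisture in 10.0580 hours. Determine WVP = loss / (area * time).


Formula: WVP = loss / (area * time)
Substituting: WVP = 1.8220 / (12.0410 * 10.0580)
Result: 0.0150444 g/(cm^2*hr)


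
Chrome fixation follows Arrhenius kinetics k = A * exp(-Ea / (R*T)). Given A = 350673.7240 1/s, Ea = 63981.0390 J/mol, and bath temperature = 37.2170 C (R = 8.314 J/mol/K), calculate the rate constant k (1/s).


T_K = T_C + 273.15 = 37.2170 + 273.15 = 310.3670 K
exponent = -Ea / (R * T_K) = -63981.0390 / (8.314 * 310.3670) = -24.7951
k = A * exp(exponent) = 350673.7240 * exp(-24.7951) = 5.9777e-06 1/s


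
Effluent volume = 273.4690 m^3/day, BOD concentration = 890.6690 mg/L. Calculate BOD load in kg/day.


Formula: BOD_load = volume * conc / 1000
Substituting: BOD_load = 273.4690 * 890.6690 / 1000
Result: 243.5704 kg/day


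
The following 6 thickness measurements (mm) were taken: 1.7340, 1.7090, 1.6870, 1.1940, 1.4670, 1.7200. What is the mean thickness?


Formula: Average = sum / n
Substituting: Average = 9.5110 / 6
Result: 1.5852 mm


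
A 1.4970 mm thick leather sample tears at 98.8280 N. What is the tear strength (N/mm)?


Formula: Tear strength = force / thickness
Substituting: Tear strength = 98.8280 / 1.4970
Result: 66.0174 N/mm


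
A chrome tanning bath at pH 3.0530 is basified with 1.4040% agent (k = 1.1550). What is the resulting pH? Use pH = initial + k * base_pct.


Formula: pH_final = pH_initial + k * base_pct
Substituting: pH_final = 3.0530 + 1.1550 * 1.4040
Result: 4.6746


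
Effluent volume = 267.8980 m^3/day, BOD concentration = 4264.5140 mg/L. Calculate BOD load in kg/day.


Formula: BOD_load = volume * conc / 1000
Substituting: BOD_load = 267.8980 * 4264.5140 / 1000
Result: 1142.4548 kg/day


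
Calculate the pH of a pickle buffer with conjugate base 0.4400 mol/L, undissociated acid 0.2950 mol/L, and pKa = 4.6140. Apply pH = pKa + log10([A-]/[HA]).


ratio = [A-] / [HA] = 0.4400 / 0.2950 = 1.4915
log10(ratio) = 0.1736
pH = pKa + log10(ratio) = 4.6140 + 0.1736 = 4.7876


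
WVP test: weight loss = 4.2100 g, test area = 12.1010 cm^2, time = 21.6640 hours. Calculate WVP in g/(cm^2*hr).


Formula: WVP = loss / (area * time)
Substituting: WVP = 4.2100 / (12.1010 * 21.6640)
Result: 0.0160591 g/(cm^2*hr)


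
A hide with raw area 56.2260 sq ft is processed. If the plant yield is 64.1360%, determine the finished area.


Formula: finished = raw * yield / 100
Substituting: finished = 56.2260 * 64.1360 / 100
Result: 36.0611 sq ft


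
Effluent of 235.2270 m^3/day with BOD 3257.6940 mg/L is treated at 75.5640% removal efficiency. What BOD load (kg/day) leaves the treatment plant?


Load_in = volume * conc / 1000 = 235.2270 * 3257.6940 / 1000 = 766.2976 kg/day
Removed = Load_in * eff / 100 = 766.2976 * 75.5640 / 100 = 579.0451 kg/day
Load_out = Load_in - Removed = 766.2976 - 579.0451 = 187.2525 kg/day


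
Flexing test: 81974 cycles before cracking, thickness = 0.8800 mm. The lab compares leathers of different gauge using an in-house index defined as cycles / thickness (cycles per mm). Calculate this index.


Formula: Index = cycles / thickness
Substituting: Index = 81974 / 0.8800
Result: 93152.2727 cycles/mm


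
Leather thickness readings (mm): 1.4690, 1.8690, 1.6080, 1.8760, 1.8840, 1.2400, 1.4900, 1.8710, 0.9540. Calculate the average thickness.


Formula: Average = sum / n
Substituting: Average = 14.2610 / 9
Result: 1.5846 mm


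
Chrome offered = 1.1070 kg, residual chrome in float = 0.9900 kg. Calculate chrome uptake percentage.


Formula: Uptake = (offered - residual) / offered * 100
Substituting: Uptake = (1.1070 - 0.9900) / 1.1070 * 100
Result: 10.5691 %


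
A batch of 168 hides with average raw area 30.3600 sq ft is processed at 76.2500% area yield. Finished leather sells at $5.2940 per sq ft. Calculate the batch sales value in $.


Raw_total = N * avg_area = 168 * 30.3600 = 5100.4800 sq ft
Finished = Raw_total * yield / 100 = 5100.4800 * 76.2500 / 100 = 3889.1160 sq ft
Value = Finished * price = 3889.1160 * 5.2940 = 20588.9801 $


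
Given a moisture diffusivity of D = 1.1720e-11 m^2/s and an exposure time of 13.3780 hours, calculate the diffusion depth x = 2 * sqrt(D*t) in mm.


t = 13.3780 hr * 3600 = 48160.8000 s
D * t = 1.1720e-11 * 48160.8000 = 5.6444e-07
x = 2 * sqrt(D*t) = 2 * sqrt(5.6444e-07) = 0.00150259 m = 1.5026 mm


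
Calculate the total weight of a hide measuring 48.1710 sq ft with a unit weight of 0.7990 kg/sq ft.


Formula: Weight = area * weight_per_sqft
Substituting: Weight = 48.1710 * 0.7990
Result: 38.4886 kg


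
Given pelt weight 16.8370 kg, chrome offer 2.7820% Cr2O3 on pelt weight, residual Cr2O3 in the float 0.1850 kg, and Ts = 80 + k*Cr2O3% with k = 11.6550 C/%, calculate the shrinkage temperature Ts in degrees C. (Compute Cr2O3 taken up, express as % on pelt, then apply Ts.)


Offered = pelt * offer_pct / 100 = 16.8370 * 2.7820 / 100 = 0.4684 kg
Uptake = offered - residual = 0.4684 - 0.1850 = 0.2834 kg
Cr2O3% on pelt = uptake / pelt * 100 = 0.2834 / 16.8370 * 100 = 1.6832 %
Ts = 80 + k * Cr2O3% = 80 + 11.6550 * 1.6832 = 99.6180 C


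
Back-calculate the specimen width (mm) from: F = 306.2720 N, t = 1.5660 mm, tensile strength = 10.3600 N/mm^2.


Formula: w = F / (TS * t)
Substituting: w = 306.2720 / (10.3600 * 1.5660)
Result: 18.8780 mm


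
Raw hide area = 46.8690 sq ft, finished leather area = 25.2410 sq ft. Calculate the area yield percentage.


Formula: Yield = finished / raw * 100
Substituting: Yield = 25.2410 / 46.8690 * 100
Result: 53.8544 %


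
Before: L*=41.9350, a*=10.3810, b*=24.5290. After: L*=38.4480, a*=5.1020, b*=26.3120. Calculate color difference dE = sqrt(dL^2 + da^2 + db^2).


dL = -3.4870, da = -5.2790, db = 1.7830
dE = sqrt((-3.4870)^2 + (-5.2790)^2 + 1.7830^2) = 6.5731


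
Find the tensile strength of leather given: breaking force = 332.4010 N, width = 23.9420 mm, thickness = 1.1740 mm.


Formula: TS = force / (width * thickness)
Substituting: TS = 332.4010 / (23.9420 * 1.1740)
Result: 11.8259 N/mm^2


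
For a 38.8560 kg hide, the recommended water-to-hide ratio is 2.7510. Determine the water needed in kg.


Formula: Water = hide_weight * ratio
Substituting: Water = 38.8560 * 2.7510
Result: 106.8929 kg


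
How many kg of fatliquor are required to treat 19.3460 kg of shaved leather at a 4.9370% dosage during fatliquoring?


Formula: Fat = substrate * pct / 100
Substituting: Fat = 19.3460 * 4.9370 / 100
Result: 0.9551 kg


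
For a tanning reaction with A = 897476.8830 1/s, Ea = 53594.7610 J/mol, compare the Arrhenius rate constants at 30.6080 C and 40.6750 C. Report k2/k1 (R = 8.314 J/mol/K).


T1 = 30.6080 + 273.15 = 303.7580 K; T2 = 40.6750 + 273.15 = 313.8250 K
k1 = A * exp(-Ea/(R*T1)) = 897476.8830 * exp(-53594.7610/(8.314*303.7580)) = 5.4508e-04 1/s
k2 = A * exp(-Ea/(R*T2)) = 897476.8830 * exp(-53594.7610/(8.314*313.8250)) = 0.00107675 1/s
k2/k1 = 0.00107675 / 5.4508e-04 = 1.9754


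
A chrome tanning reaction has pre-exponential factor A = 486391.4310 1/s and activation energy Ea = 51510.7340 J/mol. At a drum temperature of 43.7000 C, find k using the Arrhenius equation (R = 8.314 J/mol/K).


T_K = T_C + 273.15 = 43.7000 + 273.15 = 316.8500 K
exponent = -Ea / (R * T_K) = -51510.7340 / (8.314 * 316.8500) = -19.5539
k = A * exp(exponent) = 486391.4310 * exp(-19.5539) = 0.00156611 1/s


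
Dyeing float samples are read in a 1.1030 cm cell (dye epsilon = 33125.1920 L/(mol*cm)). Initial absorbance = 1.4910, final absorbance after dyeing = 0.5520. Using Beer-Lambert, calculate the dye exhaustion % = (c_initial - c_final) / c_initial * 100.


c_initial = A_i / (epsilon * l) = 1.4910 / (33125.1920 * 1.1030) = 4.0808e-05 mol/L
c_final = A_f / (epsilon * l) = 0.5520 / (33125.1920 * 1.1030) = 1.5108e-05 mol/L
Exhaustion = (c_initial - c_final) / c_initial * 100 = (4.0808e-05 - 1.5108e-05) / 4.0808e-05 * 100 = 62.9779 %


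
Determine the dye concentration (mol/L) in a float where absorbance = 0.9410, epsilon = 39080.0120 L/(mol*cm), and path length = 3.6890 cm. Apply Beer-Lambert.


Formula: c = A / (epsilon * l)
Substituting: c = 0.9410 / (39080.0120 * 3.6890)
Result: 6.5272e-06 mol/L


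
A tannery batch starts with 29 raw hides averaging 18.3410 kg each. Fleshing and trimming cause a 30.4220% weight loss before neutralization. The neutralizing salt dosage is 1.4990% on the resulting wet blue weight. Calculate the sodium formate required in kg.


Total_raw = N * avg_wt = 29 * 18.3410 = 531.8890 kg
Substrate = Total_raw * (1 - loss/100) = 531.8890 * (1 - 30.4220/100) = 370.0777 kg
Neutralizer = Substrate * pct / 100 = 370.0777 * 1.4990 / 100 = 5.5475 kg


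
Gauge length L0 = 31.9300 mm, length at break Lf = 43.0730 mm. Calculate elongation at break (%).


Formula: Elongation = (Lf - L0) / L0 * 100
Substituting: Elongation = (43.0730 - 31.9300) / 31.9300 * 100
Result: 34.8982 %


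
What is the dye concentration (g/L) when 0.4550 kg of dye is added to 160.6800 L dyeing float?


Formula: Conc = dye_mass(kg) / volume(L) * 1000
Substituting: Conc = 0.4550 / 160.6800 * 1000
Result: 2.8317 g/L


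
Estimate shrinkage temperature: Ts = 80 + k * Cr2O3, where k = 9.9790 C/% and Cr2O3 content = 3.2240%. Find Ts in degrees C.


Formula: Ts = 80 + k * Cr2O3
Substituting: Ts = 80 + 9.9790 * 3.2240
Result: 112.1723 C


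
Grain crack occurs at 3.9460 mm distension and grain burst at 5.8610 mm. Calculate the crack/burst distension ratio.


Formula: Ratio = crack / burst
Substituting: Ratio = 3.9460 / 5.8610
Result: 0.6733


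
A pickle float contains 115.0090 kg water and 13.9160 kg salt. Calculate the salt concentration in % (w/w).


Formula: Conc = salt / (water + salt) * 100
Substituting: Conc = 13.9160 / (115.0090 + 13.9160) * 100
Result: 10.7939 %


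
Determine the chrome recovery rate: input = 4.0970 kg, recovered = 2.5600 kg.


Formula: Recovery = recovered / input * 100
Substituting: Recovery = 2.5600 / 4.0970 * 100
Result: 62.4847 %


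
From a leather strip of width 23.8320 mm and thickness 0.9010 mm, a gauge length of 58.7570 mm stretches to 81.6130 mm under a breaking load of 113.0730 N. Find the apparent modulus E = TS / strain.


TS = F / (w * t) = 113.0730 / (23.8320 * 0.9010) = 5.2659 N/mm^2
strain = (Lf - L0) / L0 = (81.6130 - 58.7570) / 58.7570 = 0.3890
E = TS / strain = 5.2659 / 0.3890 = 13.5373 N/mm^2


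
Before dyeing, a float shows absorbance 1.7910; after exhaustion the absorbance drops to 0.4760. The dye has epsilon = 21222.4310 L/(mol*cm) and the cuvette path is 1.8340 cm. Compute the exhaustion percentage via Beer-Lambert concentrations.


c_initial = A_i / (epsilon * l) = 1.7910 / (21222.4310 * 1.8340) = 4.6015e-05 mol/L
c_final = A_f / (epsilon * l) = 0.4760 / (21222.4310 * 1.8340) = 1.2230e-05 mol/L
Exhaustion = (c_initial - c_final) / c_initial * 100 = (4.6015e-05 - 1.2230e-05) / 4.6015e-05 * 100 = 73.4227 %


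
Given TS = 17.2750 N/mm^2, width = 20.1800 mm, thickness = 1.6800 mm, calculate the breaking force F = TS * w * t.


Formula: F = TS * w * t
Substituting: F = 17.2750 * 20.1800 * 1.6800
Result: 585.6640 N


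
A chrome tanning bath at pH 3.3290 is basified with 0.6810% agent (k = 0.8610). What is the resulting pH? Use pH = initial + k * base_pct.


Formula: pH_final = pH_initial + k * base_pct
Substituting: pH_final = 3.3290 + 0.8610 * 0.6810
Result: 3.9153


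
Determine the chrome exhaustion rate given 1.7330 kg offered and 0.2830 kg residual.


Formula: Uptake = (offered - residual) / offered * 100
Substituting: Uptake = (1.7330 - 0.2830) / 1.7330 * 100
Result: 83.6699 %


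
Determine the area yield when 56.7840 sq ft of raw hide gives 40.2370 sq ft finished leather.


Formula: Yield = finished / raw * 100
Substituting: Yield = 40.2370 / 56.7840 * 100
Result: 70.8597 %


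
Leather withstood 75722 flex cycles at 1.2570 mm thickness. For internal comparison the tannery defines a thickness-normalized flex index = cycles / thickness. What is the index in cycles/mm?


Formula: Index = cycles / thickness
Substituting: Index = 75722 / 1.2570
Result: 60240.2546 cycles/mm


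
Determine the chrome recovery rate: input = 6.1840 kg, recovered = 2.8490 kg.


Formula: Recovery = recovered / input * 100
Substituting: Recovery = 2.8490 / 6.1840 * 100
Result: 46.0705 %


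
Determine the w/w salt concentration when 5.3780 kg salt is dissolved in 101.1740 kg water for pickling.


Formula: Conc = salt / (water + salt) * 100
Substituting: Conc = 5.3780 / (101.1740 + 5.3780) * 100
Result: 5.0473 %


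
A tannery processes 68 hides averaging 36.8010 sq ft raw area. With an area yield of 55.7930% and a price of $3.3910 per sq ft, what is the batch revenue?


Raw_total = N * avg_area = 68 * 36.8010 = 2502.4680 sq ft
Finished = Raw_total * yield / 100 = 2502.4680 * 55.7930 / 100 = 1396.2020 sq ft
Value = Finished * price = 1396.2020 * 3.3910 = 4734.5209 $


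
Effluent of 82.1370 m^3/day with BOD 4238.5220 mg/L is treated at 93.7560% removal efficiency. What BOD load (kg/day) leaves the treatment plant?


Load_in = volume * conc / 1000 = 82.1370 * 4238.5220 / 1000 = 348.1395 kg/day
Removed = Load_in * eff / 100 = 348.1395 * 93.7560 / 100 = 326.4017 kg/day
Load_out = Load_in - Removed = 348.1395 - 326.4017 = 21.7378 kg/day


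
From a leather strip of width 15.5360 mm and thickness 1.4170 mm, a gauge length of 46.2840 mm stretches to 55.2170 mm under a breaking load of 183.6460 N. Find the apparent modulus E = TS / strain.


TS = F / (w * t) = 183.6460 / (15.5360 * 1.4170) = 8.3420 N/mm^2
strain = (Lf - L0) / L0 = (55.2170 - 46.2840) / 46.2840 = 0.1930
E = TS / strain = 8.3420 / 0.1930 = 43.2221 N/mm^2


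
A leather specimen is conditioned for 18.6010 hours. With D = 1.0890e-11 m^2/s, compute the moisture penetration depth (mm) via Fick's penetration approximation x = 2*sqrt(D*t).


t = 18.6010 hr * 3600 = 66963.6000 s
D * t = 1.0890e-11 * 66963.6000 = 7.2923e-07
x = 2 * sqrt(D*t) = 2 * sqrt(7.2923e-07) = 0.0017079 m = 1.7079 mm


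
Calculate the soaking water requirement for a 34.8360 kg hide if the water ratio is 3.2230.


Formula: Water = hide_weight * ratio
Substituting: Water = 34.8360 * 3.2230
Result: 112.2764 kg


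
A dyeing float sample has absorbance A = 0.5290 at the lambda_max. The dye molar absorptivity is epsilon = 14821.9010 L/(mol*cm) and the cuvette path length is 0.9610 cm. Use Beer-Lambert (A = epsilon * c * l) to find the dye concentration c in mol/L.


Formula: c = A / (epsilon * l)
Substituting: c = 0.5290 / (14821.9010 * 0.9610)
Result: 3.7139e-05 mol/L


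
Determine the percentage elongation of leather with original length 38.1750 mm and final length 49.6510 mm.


Formula: Elongation = (Lf - L0) / L0 * 100
Substituting: Elongation = (49.6510 - 38.1750) / 38.1750 * 100
Result: 30.0616 %


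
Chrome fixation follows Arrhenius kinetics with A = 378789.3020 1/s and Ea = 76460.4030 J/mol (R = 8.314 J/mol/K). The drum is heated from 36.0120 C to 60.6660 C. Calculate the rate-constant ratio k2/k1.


T1 = 36.0120 + 273.15 = 309.1620 K; T2 = 60.6660 + 273.15 = 333.8160 K
k1 = A * exp(-Ea/(R*T1)) = 378789.3020 * exp(-76460.4030/(8.314*309.1620)) = 4.5658e-08 1/s
k2 = A * exp(-Ea/(R*T2)) = 378789.3020 * exp(-76460.4030/(8.314*333.8160)) = 4.1081e-07 1/s
k2/k1 = 4.1081e-07 / 4.5658e-08 = 8.9976


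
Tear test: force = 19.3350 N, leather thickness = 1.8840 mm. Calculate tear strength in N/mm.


Formula: Tear strength = force / thickness
Substituting: Tear strength = 19.3350 / 1.8840
Result: 10.2627 N/mm


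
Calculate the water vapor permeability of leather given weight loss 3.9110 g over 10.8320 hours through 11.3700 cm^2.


Formula: WVP = loss / (area * time)
Substituting: WVP = 3.9110 / (11.3700 * 10.8320)
Result: 0.0317555 g/(cm^2*hr)


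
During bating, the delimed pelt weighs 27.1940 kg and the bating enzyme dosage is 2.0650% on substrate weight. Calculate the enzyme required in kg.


Formula: Enzyme = substrate * pct / 100
Substituting: Enzyme = 27.1940 * 2.0650 / 100
Result: 0.5616 kg


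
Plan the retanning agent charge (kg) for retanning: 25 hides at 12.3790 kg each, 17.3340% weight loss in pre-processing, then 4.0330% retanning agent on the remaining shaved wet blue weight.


Total_raw = N * avg_wt = 25 * 12.3790 = 309.4750 kg
Substrate = Total_raw * (1 - loss/100) = 309.4750 * (1 - 17.3340/100) = 255.8306 kg
Retan = Substrate * pct / 100 = 255.8306 * 4.0330 / 100 = 10.3176 kg


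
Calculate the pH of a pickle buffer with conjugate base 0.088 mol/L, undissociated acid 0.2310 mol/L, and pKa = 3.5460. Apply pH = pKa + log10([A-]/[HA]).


ratio = [A-] / [HA] = 0.088 / 0.2310 = 0.3810
log10(ratio) = -0.4191
pH = pKa + log10(ratio) = 3.5460 - 0.4191 = 3.1269


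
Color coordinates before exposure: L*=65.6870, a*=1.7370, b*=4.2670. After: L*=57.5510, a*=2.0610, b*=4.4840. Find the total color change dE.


dL = -8.1360, da = 0.3240, db = 0.2170
dE = sqrt((-8.1360)^2 + 0.3240^2 + 0.2170^2) = 8.1453


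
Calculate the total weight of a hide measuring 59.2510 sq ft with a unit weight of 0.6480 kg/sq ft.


Formula: Weight = area * weight_per_sqft
Substituting: Weight = 59.2510 * 0.6480
Result: 38.3946 kg


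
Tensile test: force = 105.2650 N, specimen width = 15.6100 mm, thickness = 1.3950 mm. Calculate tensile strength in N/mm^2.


Formula: TS = force / (width * thickness)
Substituting: TS = 105.2650 / (15.6100 * 1.3950)
Result: 4.8340 N/mm^2


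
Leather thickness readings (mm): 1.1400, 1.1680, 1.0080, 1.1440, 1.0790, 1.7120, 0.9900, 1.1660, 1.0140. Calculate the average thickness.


Formula: Average = sum / n
Substituting: Average = 10.4210 / 9
Result: 1.1579 mm


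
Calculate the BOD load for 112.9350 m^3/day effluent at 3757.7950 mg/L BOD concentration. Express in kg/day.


Formula: BOD_load = volume * conc / 1000
Substituting: BOD_load = 112.9350 * 3757.7950 / 1000
Result: 424.3866 kg/day


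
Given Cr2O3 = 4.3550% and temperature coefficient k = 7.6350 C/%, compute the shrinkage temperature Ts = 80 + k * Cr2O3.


Formula: Ts = 80 + k * Cr2O3
Substituting: Ts = 80 + 7.6350 * 4.3550
Result: 113.2504 C


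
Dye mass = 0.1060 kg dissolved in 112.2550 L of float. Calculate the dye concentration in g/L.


Formula: Conc = dye_mass(kg) / volume(L) * 1000
Substituting: Conc = 0.1060 / 112.2550 * 1000
Result: 0.9443 g/L


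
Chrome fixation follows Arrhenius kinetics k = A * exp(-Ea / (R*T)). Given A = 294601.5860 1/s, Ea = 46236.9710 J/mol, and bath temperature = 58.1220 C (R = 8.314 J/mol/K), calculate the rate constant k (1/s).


T_K = T_C + 273.15 = 58.1220 + 273.15 = 331.2720 K
exponent = -Ea / (R * T_K) = -46236.9710 / (8.314 * 331.2720) = -16.7878
k = A * exp(exponent) = 294601.5860 * exp(-16.7878) = 0.015079 1/s


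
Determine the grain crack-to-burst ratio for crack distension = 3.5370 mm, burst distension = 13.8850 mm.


Formula: Ratio = crack / burst
Substituting: Ratio = 3.5370 / 13.8850
Result: 0.2547


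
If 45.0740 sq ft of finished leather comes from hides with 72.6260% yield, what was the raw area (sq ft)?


Formula: raw = finished * 100 / yield
Substituting: raw = 45.0740 * 100 / 72.6260
Result: 62.0632 sq ft


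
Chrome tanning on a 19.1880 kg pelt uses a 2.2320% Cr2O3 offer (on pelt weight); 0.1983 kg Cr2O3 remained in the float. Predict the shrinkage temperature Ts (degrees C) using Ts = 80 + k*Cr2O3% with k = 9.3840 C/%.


Offered = pelt * offer_pct / 100 = 19.1880 * 2.2320 / 100 = 0.4283 kg
Uptake = offered - residual = 0.4283 - 0.1983 = 0.2300 kg
Cr2O3% on pelt = uptake / pelt * 100 = 0.2300 / 19.1880 * 100 = 1.1985 %
Ts = 80 + k * Cr2O3% = 80 + 9.3840 * 1.1985 = 91.2471 C


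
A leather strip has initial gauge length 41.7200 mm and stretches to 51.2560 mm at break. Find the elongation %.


Formula: Elongation = (Lf - L0) / L0 * 100
Substituting: Elongation = (51.2560 - 41.7200) / 41.7200 * 100
Result: 22.8571 %


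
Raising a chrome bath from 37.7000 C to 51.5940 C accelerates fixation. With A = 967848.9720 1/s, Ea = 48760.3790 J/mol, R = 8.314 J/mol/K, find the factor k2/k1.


T1 = 37.7000 + 273.15 = 310.8500 K; T2 = 51.5940 + 273.15 = 324.7440 K
k1 = A * exp(-Ea/(R*T1)) = 967848.9720 * exp(-48760.3790/(8.314*310.8500)) = 0.00619314 1/s
k2 = A * exp(-Ea/(R*T2)) = 967848.9720 * exp(-48760.3790/(8.314*324.7440)) = 0.013883 1/s
k2/k1 = 0.013883 / 0.00619314 = 2.2417


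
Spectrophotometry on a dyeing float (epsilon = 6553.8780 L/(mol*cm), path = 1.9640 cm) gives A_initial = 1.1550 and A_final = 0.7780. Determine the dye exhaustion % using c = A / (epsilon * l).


c_initial = A_i / (epsilon * l) = 1.1550 / (6553.8780 * 1.9640) = 8.9731e-05 mol/L
c_final = A_f / (epsilon * l) = 0.7780 / (6553.8780 * 1.9640) = 6.0442e-05 mol/L
Exhaustion = (c_initial - c_final) / c_initial * 100 = (8.9731e-05 - 6.0442e-05) / 8.9731e-05 * 100 = 32.6407 %


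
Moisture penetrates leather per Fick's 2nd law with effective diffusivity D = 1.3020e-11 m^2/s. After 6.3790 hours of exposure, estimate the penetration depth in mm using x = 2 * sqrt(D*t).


t = 6.3790 hr * 3600 = 22964.4000 s
D * t = 1.3020e-11 * 22964.4000 = 2.9900e-07
x = 2 * sqrt(D*t) = 2 * sqrt(2.9900e-07) = 0.00109361 m = 1.0936 mm


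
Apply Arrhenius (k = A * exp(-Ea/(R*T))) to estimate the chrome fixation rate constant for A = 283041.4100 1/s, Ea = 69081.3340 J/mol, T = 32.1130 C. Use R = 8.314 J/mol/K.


T_K = T_C + 273.15 = 32.1130 + 273.15 = 305.2630 K
exponent = -Ea / (R * T_K) = -69081.3340 / (8.314 * 305.2630) = -27.2193
k = A * exp(exponent) = 283041.4100 * exp(-27.2193) = 4.2724e-07 1/s


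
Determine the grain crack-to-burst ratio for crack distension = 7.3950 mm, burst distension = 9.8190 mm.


Formula: Ratio = crack / burst
Substituting: Ratio = 7.3950 / 9.8190
Result: 0.7531


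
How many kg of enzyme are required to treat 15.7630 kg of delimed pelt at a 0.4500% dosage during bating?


Formula: Enzyme = substrate * pct / 100
Substituting: Enzyme = 15.7630 * 0.4500 / 100
Result: 0.0709335 kg


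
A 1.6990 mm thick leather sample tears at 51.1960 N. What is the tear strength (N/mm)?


Formula: Tear strength = force / thickness
Substituting: Tear strength = 51.1960 / 1.6990
Result: 30.1330 N/mm
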